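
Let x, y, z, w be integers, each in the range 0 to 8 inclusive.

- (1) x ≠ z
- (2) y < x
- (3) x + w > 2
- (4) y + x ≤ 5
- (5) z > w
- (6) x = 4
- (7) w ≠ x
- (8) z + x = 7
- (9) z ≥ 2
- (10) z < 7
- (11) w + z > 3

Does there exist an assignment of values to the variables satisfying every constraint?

Satisfiable

One satisfying assignment is x = 4, y = 0, z = 3, w = 1.
For the less obvious constraints — constraint 3: x + w = 5; constraint 4: y + x = 4; constraint 8: z + x = 7 — and the others hold by inspection.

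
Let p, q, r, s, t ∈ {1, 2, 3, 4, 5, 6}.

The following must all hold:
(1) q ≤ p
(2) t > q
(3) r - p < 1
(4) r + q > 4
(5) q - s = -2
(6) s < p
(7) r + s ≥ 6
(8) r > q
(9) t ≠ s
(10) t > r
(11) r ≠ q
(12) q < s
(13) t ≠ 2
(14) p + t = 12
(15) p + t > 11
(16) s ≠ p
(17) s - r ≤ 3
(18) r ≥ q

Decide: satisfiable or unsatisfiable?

One satisfying assignment is p = 6, q = 2, r = 4, s = 4, t = 6.
For the less obvious constraints — constraint 3: r - p = -2; constraint 4: r + q = 6; constraint 5: q - s = -2 — and the others hold by inspection.

Satisfiable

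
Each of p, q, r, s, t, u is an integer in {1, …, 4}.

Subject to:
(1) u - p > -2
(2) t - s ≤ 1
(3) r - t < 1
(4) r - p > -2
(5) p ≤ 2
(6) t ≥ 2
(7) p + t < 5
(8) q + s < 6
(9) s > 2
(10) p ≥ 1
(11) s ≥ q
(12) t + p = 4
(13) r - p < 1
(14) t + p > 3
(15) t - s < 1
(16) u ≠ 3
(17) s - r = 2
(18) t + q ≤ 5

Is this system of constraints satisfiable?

The assignment p = 1, q = 2, r = 1, s = 3, t = 3, u = 2 works:
  constraint 1 holds since u - p = 1.
  constraint 2 holds since t - s = 0.
The rest check out directly.

Satisfiable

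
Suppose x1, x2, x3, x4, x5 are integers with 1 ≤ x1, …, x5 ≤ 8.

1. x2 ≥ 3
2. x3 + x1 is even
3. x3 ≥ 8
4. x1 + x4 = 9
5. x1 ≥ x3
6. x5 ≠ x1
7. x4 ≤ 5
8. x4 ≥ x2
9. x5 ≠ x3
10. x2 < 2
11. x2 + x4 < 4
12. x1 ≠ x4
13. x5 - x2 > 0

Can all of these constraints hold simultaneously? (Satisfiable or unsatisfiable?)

From constraints 3 and 5: x1 ≥ x3 ≥ 8. From constraints 1 and 8: x4 ≥ x2 ≥ 3. Hence x1 + x4 ≥ 11. But constraint 4 requires x1 + x4 = 9, and 9 < 11. Contradiction.

Unsatisfiable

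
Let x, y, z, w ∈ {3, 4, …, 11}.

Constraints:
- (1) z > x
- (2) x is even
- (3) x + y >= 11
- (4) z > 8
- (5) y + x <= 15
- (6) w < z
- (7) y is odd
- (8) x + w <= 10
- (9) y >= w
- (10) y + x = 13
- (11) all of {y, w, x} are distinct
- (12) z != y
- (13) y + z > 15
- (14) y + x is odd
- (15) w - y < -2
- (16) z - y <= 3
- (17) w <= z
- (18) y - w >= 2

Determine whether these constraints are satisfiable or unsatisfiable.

One satisfying assignment is x = 6, y = 7, z = 9, w = 3.
For the less obvious constraints — constraint 3: x + y = 13; constraint 5: y + x = 13 — and the others hold by inspection.

Satisfiable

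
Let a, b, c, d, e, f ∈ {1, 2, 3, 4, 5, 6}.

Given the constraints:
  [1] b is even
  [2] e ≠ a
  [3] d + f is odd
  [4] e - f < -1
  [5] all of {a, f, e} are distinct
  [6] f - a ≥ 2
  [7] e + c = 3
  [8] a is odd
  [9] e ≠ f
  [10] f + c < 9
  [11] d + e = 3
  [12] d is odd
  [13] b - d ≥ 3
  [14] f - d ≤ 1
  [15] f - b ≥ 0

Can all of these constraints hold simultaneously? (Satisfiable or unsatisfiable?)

Unsatisfiable

Constraints 13, 14, and 15 give d − f ≥ -1, f − b ≥ 0, b − d ≥ 3.
Adding all 3 inequalities: the left sides telescope to 0, and the right sides sum to (-1) + 0 + 3 = 2. So 0 ≥ 2, which is false.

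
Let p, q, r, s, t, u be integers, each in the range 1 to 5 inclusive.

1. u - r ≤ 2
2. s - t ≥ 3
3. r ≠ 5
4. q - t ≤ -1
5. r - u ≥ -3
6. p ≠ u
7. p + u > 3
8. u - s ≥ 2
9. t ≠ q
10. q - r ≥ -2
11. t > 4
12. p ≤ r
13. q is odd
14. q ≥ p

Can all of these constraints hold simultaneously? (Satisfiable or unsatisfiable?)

Constraints 2, 4, 5, 8, and 10 give t − q ≥ 1, q − r ≥ -2, r − u ≥ -3, u − s ≥ 2, s − t ≥ 3.
Adding all 5 inequalities: the left sides telescope to 0, and the right sides sum to 1 + (-2) + (-3) + 2 + 3 = 1. So 0 ≥ 1, which is false.

Unsatisfiable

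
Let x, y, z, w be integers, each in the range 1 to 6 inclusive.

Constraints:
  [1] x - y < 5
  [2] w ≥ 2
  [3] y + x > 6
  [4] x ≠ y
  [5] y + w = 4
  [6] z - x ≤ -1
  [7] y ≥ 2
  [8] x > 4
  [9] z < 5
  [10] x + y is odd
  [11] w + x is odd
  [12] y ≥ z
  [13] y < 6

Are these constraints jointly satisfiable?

Satisfiable

Take x = 5, y = 2, z = 2, w = 2. Then constraint 1: x - y = 3; constraint 3: y + x = 7; constraint 5: y + w = 4, and every other listed constraint is also met.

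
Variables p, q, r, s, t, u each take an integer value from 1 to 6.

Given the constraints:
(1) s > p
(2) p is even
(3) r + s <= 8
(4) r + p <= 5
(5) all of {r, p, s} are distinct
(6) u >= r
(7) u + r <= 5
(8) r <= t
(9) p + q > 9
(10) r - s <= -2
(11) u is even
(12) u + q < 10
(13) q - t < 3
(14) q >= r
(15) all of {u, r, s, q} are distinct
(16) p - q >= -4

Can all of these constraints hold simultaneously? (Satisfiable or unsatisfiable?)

Try p = 4, q = 6, r = 1, s = 5, t = 6, u = 2.
Check constraint 3: r + s = 6; constraint 4: r + p = 5. The remaining constraints are straightforward to verify.

Satisfiable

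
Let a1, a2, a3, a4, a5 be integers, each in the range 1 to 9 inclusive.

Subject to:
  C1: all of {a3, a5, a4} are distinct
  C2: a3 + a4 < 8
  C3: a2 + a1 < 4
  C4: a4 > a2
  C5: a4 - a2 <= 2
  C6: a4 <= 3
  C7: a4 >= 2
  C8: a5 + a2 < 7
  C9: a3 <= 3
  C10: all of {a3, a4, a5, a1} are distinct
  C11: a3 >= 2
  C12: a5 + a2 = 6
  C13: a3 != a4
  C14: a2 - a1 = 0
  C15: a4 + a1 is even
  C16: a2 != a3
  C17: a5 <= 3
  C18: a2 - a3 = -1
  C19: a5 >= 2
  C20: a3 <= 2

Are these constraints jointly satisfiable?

Unsatisfiable

Constraints 6, 7, 9, 11, 17, and 19 confine each of a3, a5, a4 to the 2 values {2, 3}.
Constraint 1 requires all 3 of them to be distinct, but only 2 values are available — impossible by the pigeonhole principle.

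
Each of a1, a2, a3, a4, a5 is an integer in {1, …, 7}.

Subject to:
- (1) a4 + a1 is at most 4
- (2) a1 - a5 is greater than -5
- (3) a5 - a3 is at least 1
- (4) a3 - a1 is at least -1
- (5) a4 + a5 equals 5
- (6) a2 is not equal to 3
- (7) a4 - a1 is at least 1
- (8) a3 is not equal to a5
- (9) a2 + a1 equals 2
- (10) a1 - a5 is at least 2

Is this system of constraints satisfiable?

Unsatisfiable

Constraints 3, 4, and 10 give a1 − a5 ≥ 2, a5 − a3 ≥ 1, a3 − a1 ≥ -1.
Adding all 3 inequalities: the left sides telescope to 0, and the right sides sum to 2 + 1 + (-1) = 2. So 0 ≥ 2, which is false.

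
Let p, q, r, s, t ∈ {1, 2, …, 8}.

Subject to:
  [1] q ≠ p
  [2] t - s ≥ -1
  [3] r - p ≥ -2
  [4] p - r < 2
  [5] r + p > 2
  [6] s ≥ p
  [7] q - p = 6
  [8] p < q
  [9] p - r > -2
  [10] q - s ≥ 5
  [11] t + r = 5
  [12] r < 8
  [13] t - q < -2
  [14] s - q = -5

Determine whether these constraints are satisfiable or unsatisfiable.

The assignment p = 1, q = 7, r = 2, s = 2, t = 3 works:
  constraint 2 holds since t - s = 1.
  constraint 3 holds since r - p = 1.
The rest check out directly.

Satisfiable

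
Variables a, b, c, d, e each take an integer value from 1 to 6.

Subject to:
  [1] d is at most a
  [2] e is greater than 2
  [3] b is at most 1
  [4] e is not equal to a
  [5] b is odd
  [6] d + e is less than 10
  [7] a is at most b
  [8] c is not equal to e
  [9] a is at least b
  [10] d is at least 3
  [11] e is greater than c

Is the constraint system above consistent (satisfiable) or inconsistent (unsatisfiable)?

Unsatisfiable

From constraints 1 and 10: a ≥ d and d ≥ 3, so a ≥ 3. From constraints 3 and 7: a ≤ b and b ≤ 1, so a ≤ 1. But 1 < 3, so no value of a works.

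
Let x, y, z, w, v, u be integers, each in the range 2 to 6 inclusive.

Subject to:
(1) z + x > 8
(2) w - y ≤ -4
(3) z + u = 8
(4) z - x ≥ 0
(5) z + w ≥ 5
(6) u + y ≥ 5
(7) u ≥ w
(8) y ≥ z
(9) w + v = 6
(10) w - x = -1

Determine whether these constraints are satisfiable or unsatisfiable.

Satisfiable

Take x = 3, y = 6, z = 6, w = 2, v = 4, u = 2. Then constraint 1: z + x = 9; constraint 2: w - y = -4; constraint 3: z + u = 8, and every other listed constraint is also met.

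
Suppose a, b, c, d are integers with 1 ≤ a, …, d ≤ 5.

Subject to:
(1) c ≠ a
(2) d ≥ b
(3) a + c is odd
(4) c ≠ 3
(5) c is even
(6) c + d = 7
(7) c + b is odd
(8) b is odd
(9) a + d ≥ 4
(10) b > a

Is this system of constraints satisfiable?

Try a = 1, b = 3, c = 4, d = 3.
Check constraint 3: a + c = 5 is odd; constraint 6: c + d = 7; constraint 9: a + d = 4. The remaining constraints are straightforward to verify.

Satisfiable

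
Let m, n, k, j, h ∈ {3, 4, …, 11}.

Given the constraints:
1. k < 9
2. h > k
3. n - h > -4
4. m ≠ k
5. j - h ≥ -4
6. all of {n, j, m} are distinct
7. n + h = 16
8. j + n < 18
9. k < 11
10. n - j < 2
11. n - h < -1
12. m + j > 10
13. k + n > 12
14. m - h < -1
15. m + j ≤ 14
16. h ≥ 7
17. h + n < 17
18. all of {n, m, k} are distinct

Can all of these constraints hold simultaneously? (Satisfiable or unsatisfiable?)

One satisfying assignment is m = 5, n = 7, k = 8, j = 8, h = 9.
For the less obvious constraints — constraint 3: n - h = -2; constraint 5: j - h = -1 — and the others hold by inspection.

Satisfiable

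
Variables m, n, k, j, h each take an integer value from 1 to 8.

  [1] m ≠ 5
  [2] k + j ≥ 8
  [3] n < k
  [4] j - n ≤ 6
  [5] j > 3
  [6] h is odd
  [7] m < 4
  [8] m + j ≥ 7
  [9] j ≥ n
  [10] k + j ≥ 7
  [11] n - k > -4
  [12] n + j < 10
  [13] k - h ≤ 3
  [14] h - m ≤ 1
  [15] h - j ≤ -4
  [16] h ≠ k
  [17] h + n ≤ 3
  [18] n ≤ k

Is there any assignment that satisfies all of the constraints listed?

Setting (m, n, k, j, h) = (1, 1, 3, 6, 1) satisfies everything: constraint 2: k + j = 9; constraint 4: j - n = 5; constraint 8: m + j = 7, and the others follow.

Satisfiable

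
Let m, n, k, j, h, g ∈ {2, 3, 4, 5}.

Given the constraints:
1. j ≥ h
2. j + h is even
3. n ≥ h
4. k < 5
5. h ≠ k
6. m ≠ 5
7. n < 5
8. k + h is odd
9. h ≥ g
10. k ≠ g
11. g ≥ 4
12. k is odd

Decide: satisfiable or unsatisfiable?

Try m = 2, n = 4, k = 3, j = 4, h = 4, g = 4.
Check constraint 2: j + h = 8 is even; constraint 8: k + h = 7 is odd; constraint 12: k = 3 is odd. The remaining constraints are straightforward to verify.

Satisfiable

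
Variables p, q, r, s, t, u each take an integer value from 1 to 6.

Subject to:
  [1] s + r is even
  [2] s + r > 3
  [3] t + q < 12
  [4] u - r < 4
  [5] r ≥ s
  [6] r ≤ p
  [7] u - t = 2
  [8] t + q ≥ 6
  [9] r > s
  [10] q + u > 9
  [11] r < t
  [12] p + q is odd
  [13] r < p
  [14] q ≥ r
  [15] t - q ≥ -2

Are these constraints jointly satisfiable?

The assignment p = 4, q = 5, r = 3, s = 1, t = 4, u = 6 works:
  constraint 2 holds since s + r = 4.
  constraint 3 holds since t + q = 9.
  constraint 4 holds since u - r = 3.
The rest check out directly.

Satisfiable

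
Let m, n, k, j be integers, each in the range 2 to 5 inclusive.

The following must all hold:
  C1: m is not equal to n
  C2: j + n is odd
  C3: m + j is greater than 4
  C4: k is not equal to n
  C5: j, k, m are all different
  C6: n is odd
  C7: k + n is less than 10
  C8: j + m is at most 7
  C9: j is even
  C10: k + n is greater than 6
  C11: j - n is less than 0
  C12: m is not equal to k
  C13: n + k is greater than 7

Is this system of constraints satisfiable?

Satisfiable

Take m = 2, n = 5, k = 3, j = 4. Then constraint 3: m + j = 6; constraint 7: k + n = 8; constraint 8: j + m = 6, and every other listed constraint is also met.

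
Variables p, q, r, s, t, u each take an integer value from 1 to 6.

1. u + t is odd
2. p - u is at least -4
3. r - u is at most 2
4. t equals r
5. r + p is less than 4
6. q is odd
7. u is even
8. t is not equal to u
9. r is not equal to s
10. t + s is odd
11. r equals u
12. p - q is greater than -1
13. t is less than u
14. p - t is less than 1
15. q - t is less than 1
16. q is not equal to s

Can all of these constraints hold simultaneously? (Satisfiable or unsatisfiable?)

From constraints 4 and 11, t = r = u, so t = u. But constraint 8 says t ≠ u. Contradiction.

Unsatisfiable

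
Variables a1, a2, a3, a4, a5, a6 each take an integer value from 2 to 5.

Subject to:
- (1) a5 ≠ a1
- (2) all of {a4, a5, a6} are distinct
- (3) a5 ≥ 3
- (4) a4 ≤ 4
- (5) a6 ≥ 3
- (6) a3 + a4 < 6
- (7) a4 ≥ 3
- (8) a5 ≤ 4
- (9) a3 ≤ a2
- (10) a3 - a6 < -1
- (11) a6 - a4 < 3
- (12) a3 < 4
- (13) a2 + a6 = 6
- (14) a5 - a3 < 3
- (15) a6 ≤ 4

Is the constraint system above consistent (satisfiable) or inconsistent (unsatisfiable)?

Unsatisfiable

Constraints 3, 4, 5, 7, 8, and 15 confine each of a4, a5, a6 to the 2 values {3, 4}.
Constraint 2 requires all 3 of them to be distinct, but only 2 values are available — impossible by the pigeonhole principle.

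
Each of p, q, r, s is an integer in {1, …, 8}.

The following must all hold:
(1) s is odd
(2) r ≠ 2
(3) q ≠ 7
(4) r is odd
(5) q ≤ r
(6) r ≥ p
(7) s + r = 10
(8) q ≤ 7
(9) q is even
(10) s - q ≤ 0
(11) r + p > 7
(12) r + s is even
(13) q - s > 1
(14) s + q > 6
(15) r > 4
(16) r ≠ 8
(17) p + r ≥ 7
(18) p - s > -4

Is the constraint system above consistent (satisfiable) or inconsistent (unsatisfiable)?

Satisfiable

Take p = 2, q = 6, r = 7, s = 3. Then constraint 7: s + r = 10; constraint 10: s - q = -3; constraint 11: r + p = 9, and every other listed constraint is also met.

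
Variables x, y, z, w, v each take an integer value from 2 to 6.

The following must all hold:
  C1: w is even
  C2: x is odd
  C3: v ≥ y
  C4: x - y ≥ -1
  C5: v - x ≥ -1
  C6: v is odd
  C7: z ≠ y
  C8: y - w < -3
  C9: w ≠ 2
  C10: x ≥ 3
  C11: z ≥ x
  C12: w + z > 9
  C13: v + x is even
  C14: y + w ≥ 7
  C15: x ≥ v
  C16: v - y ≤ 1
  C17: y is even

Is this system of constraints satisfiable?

Satisfiable

One satisfying assignment is x = 3, y = 2, z = 6, w = 6, v = 3.
For the less obvious constraints — constraint 4: x - y = 1; constraint 5: v - x = 0 — and the others hold by inspection.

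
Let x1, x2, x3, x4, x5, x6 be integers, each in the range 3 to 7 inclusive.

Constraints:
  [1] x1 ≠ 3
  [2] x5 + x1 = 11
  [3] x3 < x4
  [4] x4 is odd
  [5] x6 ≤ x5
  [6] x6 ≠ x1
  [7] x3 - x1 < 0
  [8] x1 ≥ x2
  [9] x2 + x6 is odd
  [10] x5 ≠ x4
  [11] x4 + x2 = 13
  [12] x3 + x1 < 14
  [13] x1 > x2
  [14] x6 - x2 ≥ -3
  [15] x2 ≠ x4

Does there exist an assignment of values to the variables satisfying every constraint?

Take x1 = 7, x2 = 6, x3 = 4, x4 = 7, x5 = 4, x6 = 3. Then constraint 2: x5 + x1 = 11; constraint 7: x3 - x1 = -3, and every other listed constraint is also met.

Satisfiable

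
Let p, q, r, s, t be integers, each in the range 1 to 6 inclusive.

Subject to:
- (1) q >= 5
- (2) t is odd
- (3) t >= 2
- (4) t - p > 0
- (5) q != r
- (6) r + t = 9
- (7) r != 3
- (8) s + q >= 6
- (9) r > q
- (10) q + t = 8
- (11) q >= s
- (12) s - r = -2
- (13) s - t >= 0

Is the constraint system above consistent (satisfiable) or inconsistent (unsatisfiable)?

Setting (p, q, r, s, t) = (1, 5, 6, 4, 3) satisfies everything: constraint 4: t - p = 2; constraint 6: r + t = 9, and the others follow.

Satisfiable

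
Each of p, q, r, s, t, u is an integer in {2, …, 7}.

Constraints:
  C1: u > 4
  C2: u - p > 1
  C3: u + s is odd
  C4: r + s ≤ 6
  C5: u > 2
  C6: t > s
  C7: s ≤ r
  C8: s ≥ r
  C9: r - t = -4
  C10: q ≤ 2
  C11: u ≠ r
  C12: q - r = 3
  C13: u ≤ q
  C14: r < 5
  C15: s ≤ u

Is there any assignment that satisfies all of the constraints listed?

Unsatisfiable

From constraint 1: u ≥ 5. From constraints 10 and 13: u ≤ q and q ≤ 2, so u ≤ 2. But 2 < 5, so no value of u works.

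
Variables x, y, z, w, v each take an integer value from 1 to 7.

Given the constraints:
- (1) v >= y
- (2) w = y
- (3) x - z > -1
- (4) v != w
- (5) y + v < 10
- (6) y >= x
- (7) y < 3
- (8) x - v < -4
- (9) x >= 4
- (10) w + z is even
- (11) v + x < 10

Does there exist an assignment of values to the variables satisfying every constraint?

From constraints 6 and 9: y ≥ x and x ≥ 4, so y ≥ 4. From constraint 7: y ≤ 2. But 2 < 4, so no value of y works.

Unsatisfiable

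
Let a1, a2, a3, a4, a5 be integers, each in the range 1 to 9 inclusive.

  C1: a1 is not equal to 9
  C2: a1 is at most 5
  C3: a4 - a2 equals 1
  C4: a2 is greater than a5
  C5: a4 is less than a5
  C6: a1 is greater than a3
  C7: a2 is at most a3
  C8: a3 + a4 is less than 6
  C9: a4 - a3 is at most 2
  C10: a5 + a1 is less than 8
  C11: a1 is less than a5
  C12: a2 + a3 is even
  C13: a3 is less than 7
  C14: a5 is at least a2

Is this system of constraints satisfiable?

Unsatisfiable

Constraints 4, 6, 7, and 11 give a1 < a5, a5 < a2, a2 ≤ a3, a3 < a1. Chaining: a1 < a5 < a2 ≤ a3 < a1, which forces a1 < a1 — impossible.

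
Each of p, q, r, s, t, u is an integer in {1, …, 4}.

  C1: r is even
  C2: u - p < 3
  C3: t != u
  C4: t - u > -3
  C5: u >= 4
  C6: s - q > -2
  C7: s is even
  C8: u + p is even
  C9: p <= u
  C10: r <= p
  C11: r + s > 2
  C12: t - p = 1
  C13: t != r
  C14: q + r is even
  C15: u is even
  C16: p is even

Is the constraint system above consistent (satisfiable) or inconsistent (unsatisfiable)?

One satisfying assignment is p = 2, q = 2, r = 2, s = 2, t = 3, u = 4.
For the less obvious constraints — constraint 2: u - p = 2; constraint 4: t - u = -1 — and the others hold by inspection.

Satisfiable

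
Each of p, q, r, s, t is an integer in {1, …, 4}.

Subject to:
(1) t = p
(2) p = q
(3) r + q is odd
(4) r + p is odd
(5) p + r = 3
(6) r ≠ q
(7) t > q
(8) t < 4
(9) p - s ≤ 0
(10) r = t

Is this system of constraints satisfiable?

Unsatisfiable

From constraints 1, 2, and 10, r = t = p = q, so r = q. But constraint 6 says r ≠ q. Contradiction.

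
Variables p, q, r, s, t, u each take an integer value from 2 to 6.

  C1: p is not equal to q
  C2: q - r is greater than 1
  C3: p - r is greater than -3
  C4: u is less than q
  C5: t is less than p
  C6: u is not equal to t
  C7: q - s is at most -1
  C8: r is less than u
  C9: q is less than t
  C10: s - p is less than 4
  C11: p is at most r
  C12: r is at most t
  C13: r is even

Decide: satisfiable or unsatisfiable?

Constraints 4, 5, 8, 9, and 11 give r < u, u < q, q < t, t < p, p ≤ r. Chaining: r < u < q < t < p ≤ r, which forces r < r — impossible.

Unsatisfiable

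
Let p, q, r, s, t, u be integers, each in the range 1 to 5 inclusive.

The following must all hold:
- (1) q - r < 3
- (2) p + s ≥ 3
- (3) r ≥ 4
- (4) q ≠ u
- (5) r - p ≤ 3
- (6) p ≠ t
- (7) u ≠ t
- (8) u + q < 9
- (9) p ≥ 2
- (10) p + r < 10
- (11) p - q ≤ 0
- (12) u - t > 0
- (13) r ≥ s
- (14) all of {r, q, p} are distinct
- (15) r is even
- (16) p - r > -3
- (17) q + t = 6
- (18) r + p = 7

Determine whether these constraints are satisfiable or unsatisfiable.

Setting (p, q, r, s, t, u) = (3, 5, 4, 1, 1, 3) satisfies everything: constraint 1: q - r = 1; constraint 2: p + s = 4; constraint 5: r - p = 1, and the others follow.

Satisfiable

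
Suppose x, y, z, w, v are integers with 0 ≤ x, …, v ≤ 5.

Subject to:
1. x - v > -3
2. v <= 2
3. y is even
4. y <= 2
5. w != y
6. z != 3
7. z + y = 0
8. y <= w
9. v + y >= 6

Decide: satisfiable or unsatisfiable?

From constraint 2: v ≤ 2. From constraint 4: y ≤ 2. Hence v + y ≤ 4. But constraint 9 requires v + y ≥ 6, and 6 > 4. Contradiction.

Unsatisfiable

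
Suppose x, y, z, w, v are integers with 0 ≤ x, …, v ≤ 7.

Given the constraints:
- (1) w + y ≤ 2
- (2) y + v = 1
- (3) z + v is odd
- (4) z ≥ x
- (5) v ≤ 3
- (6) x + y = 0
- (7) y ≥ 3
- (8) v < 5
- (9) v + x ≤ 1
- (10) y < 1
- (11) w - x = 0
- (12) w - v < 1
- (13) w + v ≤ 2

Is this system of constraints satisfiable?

Unsatisfiable

From constraint 7: y ≥ 3. From constraint 10: y ≤ 0. But 0 < 3, so no value of y works.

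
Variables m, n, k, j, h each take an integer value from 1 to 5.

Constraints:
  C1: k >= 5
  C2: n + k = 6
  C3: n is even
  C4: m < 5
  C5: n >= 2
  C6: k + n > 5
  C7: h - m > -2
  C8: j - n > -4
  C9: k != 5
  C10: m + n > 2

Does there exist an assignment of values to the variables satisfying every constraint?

Unsatisfiable

From constraint 5: n ≥ 2. From constraint 1: k ≥ 5. Hence n + k ≥ 7. But constraint 2 requires n + k = 6, and 6 < 7. Contradiction.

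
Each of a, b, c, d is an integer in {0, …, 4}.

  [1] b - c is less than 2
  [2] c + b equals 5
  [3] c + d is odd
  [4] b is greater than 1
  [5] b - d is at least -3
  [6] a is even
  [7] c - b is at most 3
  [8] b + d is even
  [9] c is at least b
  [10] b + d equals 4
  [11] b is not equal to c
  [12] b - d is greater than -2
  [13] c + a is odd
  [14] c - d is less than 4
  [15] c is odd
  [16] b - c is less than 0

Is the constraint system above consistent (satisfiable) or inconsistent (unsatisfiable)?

Satisfiable

Take a = 2, b = 2, c = 3, d = 2. Then constraint 1: b - c = -1; constraint 2: c + b = 5; constraint 5: b - d = 0, and every other listed constraint is also met.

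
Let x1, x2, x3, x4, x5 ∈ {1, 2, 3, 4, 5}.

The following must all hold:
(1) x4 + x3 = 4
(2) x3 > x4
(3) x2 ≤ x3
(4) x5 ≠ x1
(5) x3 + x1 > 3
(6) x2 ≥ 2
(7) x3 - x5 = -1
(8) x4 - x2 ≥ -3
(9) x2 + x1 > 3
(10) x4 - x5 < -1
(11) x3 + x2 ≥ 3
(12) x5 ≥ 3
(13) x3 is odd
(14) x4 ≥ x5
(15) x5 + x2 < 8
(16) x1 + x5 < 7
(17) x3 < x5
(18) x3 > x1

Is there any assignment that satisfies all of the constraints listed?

From constraints 12 and 14: x4 ≥ x5 ≥ 3. From constraints 3 and 6: x3 ≥ x2 ≥ 2. Hence x4 + x3 ≥ 5. But constraint 1 requires x4 + x3 = 4, and 4 < 5. Contradiction.

Unsatisfiable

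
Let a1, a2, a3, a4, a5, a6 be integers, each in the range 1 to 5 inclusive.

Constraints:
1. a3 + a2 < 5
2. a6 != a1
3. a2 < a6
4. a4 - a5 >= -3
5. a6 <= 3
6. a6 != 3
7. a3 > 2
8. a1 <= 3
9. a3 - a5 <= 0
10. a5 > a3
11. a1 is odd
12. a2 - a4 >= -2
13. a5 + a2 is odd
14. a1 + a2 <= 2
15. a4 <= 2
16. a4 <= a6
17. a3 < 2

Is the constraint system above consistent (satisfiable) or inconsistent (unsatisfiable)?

Unsatisfiable

From constraint 7: a3 ≥ 3. From constraint 17: a3 ≤ 1. But 1 < 3, so no value of a3 works.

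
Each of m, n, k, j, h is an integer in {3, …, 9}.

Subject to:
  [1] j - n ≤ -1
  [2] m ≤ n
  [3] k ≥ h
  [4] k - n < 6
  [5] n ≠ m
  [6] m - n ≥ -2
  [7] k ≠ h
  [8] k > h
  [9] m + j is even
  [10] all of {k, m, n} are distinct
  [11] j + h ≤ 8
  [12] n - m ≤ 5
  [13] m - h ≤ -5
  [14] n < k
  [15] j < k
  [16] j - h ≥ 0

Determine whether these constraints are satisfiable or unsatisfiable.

Unsatisfiable

Constraints 1, 12, 13, and 16 give j − h ≥ 0, h − m ≥ 5, m − n ≥ -5, n − j ≥ 1.
Adding all 4 inequalities: the left sides telescope to 0, and the right sides sum to 0 + 5 + (-5) + 1 = 1. So 0 ≥ 1, which is false.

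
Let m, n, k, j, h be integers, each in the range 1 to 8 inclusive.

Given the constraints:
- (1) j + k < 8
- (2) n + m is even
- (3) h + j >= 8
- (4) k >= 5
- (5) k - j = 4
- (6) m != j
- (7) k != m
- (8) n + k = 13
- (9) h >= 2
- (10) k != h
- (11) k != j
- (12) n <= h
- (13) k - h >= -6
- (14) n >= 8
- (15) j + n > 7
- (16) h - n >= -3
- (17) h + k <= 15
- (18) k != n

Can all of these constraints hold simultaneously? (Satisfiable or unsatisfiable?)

One satisfying assignment is m = 6, n = 8, k = 5, j = 1, h = 8.
For the less obvious constraints — constraint 1: j + k = 6; constraint 3: h + j = 9; constraint 5: k - j = 4 — and the others hold by inspection.

Satisfiable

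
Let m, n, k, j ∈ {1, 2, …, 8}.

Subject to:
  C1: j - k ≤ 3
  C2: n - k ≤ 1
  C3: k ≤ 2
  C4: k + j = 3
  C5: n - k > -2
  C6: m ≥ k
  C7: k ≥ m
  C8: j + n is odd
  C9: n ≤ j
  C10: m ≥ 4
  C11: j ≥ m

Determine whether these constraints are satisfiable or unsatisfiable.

Unsatisfiable

From constraint 10: m ≥ 4. From constraints 3 and 7: m ≤ k and k ≤ 2, so m ≤ 2. But 2 < 4, so no value of m works.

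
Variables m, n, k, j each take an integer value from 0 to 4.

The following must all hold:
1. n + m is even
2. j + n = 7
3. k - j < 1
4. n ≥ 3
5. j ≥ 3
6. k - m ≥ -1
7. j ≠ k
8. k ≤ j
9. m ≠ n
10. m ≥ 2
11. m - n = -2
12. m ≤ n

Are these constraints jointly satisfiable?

Satisfiable

Take m = 2, n = 4, k = 2, j = 3. Then constraint 2: j + n = 7; constraint 3: k - j = -1; constraint 6: k - m = 0, and every other listed constraint is also met.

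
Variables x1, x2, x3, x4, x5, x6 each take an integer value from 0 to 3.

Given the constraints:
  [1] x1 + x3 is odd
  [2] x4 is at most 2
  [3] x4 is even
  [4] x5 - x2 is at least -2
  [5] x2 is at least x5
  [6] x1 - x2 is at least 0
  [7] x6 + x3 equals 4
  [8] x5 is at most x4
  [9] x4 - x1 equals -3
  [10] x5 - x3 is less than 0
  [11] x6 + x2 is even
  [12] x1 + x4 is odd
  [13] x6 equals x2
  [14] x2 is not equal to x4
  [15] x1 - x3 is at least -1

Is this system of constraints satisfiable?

The assignment x1 = 3, x2 = 2, x3 = 2, x4 = 0, x5 = 0, x6 = 2 works:
  constraint 4 holds since x5 - x2 = -2.
  constraint 6 holds since x1 - x2 = 1.
  constraint 7 holds since x6 + x3 = 4.
The rest check out directly.

Satisfiable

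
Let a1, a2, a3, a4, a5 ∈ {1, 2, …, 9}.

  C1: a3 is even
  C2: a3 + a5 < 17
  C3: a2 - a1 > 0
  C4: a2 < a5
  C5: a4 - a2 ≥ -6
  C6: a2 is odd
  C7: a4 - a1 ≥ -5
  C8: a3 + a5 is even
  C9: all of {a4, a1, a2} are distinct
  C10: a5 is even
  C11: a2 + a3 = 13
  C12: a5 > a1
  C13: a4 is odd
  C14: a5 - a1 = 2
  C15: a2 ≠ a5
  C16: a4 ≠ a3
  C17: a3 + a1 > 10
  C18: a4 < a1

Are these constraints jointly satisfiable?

Setting (a1, a2, a3, a4, a5) = (6, 7, 6, 3, 8) satisfies everything: constraint 2: a3 + a5 = 14; constraint 3: a2 - a1 = 1, and the others follow.

Satisfiable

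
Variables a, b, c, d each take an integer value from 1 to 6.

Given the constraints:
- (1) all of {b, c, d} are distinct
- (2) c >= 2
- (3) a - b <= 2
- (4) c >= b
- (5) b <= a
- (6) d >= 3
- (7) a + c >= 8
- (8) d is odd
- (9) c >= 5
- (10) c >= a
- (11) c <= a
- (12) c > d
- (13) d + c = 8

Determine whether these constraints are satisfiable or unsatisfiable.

Take a = 5, b = 4, c = 5, d = 3. Then constraint 3: a - b = 1; constraint 7: a + c = 10; constraint 13: d + c = 8, and every other listed constraint is also met.

Satisfiable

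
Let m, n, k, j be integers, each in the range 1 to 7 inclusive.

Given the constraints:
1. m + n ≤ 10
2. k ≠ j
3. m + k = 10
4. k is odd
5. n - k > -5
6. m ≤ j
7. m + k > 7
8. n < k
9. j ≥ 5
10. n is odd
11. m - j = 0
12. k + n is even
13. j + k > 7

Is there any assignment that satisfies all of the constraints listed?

Try m = 7, n = 1, k = 3, j = 7.
Check constraint 1: m + n = 8; constraint 3: m + k = 10. The remaining constraints are straightforward to verify.

Satisfiable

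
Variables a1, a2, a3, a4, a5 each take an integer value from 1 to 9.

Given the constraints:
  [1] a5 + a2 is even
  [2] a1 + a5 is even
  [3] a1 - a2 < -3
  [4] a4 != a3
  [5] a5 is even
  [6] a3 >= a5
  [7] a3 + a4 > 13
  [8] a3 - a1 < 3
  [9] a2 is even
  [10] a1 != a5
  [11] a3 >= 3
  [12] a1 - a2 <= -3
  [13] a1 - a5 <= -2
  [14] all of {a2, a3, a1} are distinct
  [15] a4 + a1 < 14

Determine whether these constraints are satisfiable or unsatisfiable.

The assignment a1 = 4, a2 = 8, a3 = 6, a4 = 8, a5 = 6 works:
  constraint 3 holds since a1 - a2 = -4.
  constraint 7 holds since a3 + a4 = 14.
The rest check out directly.

Satisfiable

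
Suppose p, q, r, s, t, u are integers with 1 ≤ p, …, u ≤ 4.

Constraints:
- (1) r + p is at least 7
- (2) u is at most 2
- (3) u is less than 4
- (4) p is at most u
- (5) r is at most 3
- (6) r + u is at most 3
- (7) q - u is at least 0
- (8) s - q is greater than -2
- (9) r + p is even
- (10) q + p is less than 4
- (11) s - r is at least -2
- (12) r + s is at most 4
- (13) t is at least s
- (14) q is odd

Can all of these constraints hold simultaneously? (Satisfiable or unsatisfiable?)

Unsatisfiable

From constraint 5: r ≤ 3. From constraints 2 and 4: p ≤ u ≤ 2. Hence r + p ≤ 5. But constraint 1 requires r + p ≥ 7, and 7 > 5. Contradiction.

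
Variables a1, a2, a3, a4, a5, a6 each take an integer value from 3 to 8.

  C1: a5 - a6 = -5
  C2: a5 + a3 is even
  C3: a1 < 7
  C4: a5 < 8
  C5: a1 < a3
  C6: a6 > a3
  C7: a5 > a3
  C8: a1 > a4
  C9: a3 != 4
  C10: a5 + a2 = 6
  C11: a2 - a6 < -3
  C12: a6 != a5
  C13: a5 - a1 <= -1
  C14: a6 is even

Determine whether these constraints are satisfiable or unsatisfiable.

Constraints 5, 7, and 13 give a1 < a3, a3 < a5, a5 < a1. Chaining: a1 < a3 < a5 < a1, which forces a1 < a1 — impossible.

Unsatisfiable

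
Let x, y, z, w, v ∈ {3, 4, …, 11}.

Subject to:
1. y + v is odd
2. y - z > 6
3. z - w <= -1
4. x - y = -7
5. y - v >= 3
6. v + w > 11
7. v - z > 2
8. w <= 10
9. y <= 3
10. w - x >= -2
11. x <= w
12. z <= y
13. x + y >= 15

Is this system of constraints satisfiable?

From constraints 8 and 11: x ≤ w ≤ 10. From constraint 9: y ≤ 3. Hence x + y ≤ 13. But constraint 13 requires x + y ≥ 15, and 15 > 13. Contradiction.

Unsatisfiable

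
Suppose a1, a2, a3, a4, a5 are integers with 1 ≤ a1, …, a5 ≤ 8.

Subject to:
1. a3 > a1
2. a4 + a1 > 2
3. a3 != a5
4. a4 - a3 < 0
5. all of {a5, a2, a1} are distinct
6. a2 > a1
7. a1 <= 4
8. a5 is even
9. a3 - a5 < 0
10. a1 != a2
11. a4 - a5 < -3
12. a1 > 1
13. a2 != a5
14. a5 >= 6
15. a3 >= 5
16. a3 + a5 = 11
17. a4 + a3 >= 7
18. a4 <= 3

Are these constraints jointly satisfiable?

Satisfiable

One satisfying assignment is a1 = 3, a2 = 4, a3 = 5, a4 = 2, a5 = 6.
For the less obvious constraints — constraint 2: a4 + a1 = 5; constraint 4: a4 - a3 = -3; constraint 9: a3 - a5 = -1 — and the others hold by inspection.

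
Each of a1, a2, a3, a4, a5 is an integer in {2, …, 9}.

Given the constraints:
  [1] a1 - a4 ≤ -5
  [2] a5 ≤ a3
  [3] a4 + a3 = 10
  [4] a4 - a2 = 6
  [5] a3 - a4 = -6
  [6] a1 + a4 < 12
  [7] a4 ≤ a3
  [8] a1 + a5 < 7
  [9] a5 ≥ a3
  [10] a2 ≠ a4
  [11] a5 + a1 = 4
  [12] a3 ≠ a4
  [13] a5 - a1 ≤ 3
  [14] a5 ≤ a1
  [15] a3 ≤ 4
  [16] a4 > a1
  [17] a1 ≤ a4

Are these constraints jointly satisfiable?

Constraints 7, 9, 14, and 16 give a4 ≤ a3, a3 ≤ a5, a5 ≤ a1, a1 < a4. Chaining: a4 ≤ a3 ≤ a5 ≤ a1 < a4, which forces a4 < a4 — impossible.

Unsatisfiable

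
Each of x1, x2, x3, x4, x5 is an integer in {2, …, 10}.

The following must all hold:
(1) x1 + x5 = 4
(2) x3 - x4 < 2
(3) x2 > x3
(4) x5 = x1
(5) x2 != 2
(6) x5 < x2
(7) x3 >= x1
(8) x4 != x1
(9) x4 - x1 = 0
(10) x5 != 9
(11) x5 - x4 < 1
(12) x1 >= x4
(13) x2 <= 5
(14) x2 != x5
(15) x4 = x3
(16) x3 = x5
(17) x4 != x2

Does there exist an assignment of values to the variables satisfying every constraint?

From constraints 4, 15, and 16, x4 = x3 = x5 = x1, so x4 = x1. But constraint 8 says x4 ≠ x1. Contradiction.

Unsatisfiable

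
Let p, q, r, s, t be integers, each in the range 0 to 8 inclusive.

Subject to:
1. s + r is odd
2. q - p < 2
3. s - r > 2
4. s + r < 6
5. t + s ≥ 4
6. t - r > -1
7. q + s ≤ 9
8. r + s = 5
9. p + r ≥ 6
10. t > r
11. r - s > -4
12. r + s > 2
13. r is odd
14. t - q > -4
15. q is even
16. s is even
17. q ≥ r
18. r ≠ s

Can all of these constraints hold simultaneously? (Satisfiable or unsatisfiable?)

Setting (p, q, r, s, t) = (5, 4, 1, 4, 2) satisfies everything: constraint 2: q - p = -1; constraint 3: s - r = 3, and the others follow.

Satisfiable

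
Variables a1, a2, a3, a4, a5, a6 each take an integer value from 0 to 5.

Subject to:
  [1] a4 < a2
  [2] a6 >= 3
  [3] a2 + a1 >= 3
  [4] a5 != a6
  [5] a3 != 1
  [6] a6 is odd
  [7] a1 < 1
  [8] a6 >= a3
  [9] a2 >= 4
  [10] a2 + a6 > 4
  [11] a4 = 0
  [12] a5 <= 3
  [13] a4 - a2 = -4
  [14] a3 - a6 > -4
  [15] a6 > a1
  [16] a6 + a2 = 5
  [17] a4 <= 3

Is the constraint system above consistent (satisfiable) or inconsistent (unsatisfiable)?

From constraint 2: a6 ≥ 3. From constraint 9: a2 ≥ 4. Hence a6 + a2 ≥ 7. But constraint 16 requires a6 + a2 = 5, and 5 < 7. Contradiction.

Unsatisfiable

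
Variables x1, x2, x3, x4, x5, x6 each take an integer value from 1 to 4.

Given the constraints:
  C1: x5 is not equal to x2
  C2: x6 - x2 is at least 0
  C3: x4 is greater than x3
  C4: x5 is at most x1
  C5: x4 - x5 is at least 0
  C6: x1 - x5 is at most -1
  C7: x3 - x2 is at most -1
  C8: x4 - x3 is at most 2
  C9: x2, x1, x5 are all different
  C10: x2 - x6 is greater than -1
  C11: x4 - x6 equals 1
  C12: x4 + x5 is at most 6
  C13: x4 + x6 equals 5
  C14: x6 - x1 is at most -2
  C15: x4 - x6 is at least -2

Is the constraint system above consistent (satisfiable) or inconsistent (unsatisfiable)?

Unsatisfiable

Constraints 2, 5, 6, 7, 8, and 14 give x2 − x3 ≥ 1, x3 − x4 ≥ -2, x4 − x5 ≥ 0, x5 − x1 ≥ 1, x1 − x6 ≥ 2, x6 − x2 ≥ 0.
Adding all 6 inequalities: the left sides telescope to 0, and the right sides sum to 1 + (-2) + 0 + 1 + 2 + 0 = 2. So 0 ≥ 2, which is false.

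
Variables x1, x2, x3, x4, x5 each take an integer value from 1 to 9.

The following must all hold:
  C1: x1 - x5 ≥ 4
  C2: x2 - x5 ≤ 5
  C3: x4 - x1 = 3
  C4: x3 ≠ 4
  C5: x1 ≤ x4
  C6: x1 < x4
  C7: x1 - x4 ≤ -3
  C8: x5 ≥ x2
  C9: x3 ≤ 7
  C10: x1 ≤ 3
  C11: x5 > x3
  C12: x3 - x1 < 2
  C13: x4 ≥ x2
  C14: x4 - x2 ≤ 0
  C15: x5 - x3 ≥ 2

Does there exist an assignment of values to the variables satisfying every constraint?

Unsatisfiable

Constraints 1, 2, 7, and 14 give x2 − x4 ≥ 0, x4 − x1 ≥ 3, x1 − x5 ≥ 4, x5 − x2 ≥ -5.
Adding all 4 inequalities: the left sides telescope to 0, and the right sides sum to 0 + 3 + 4 + (-5) = 2. So 0 ≥ 2, which is false.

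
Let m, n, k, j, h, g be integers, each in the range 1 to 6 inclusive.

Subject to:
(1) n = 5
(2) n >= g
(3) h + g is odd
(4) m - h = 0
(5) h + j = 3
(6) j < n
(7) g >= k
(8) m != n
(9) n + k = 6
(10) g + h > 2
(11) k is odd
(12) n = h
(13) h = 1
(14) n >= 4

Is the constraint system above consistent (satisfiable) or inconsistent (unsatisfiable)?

Unsatisfiable

Constraint 1 fixes n = 5 and constraint 13 fixes h = 1, but constraint 12 requires n = h. Since 5 ≠ 1, contradiction.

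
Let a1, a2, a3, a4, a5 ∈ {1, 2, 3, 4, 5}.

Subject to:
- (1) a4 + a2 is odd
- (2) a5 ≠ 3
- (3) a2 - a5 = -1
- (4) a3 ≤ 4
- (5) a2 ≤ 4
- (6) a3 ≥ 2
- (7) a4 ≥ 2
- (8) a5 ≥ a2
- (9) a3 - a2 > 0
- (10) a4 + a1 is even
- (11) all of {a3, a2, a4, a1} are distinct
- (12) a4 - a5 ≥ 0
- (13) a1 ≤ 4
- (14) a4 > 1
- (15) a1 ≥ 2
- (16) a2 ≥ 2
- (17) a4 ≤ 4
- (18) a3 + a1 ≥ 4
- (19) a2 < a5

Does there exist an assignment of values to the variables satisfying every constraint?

Constraints 4, 5, 6, 7, 13, 15, 16, and 17 confine each of a3, a2, a4, a1 to the 3 values {2, …, 4}.
Constraint 11 requires all 4 of them to be distinct, but only 3 values are available — impossible by the pigeonhole principle.

Unsatisfiable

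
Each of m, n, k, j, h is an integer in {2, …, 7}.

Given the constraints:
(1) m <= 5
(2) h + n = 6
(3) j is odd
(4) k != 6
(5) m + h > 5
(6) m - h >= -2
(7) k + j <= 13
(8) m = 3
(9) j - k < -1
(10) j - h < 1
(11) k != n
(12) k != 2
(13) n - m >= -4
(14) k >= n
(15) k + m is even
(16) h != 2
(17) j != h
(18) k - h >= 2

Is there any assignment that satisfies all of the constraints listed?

Setting (m, n, k, j, h) = (3, 2, 7, 3, 4) satisfies everything: constraint 2: h + n = 6; constraint 5: m + h = 7; constraint 6: m - h = -1, and the others follow.

Satisfiable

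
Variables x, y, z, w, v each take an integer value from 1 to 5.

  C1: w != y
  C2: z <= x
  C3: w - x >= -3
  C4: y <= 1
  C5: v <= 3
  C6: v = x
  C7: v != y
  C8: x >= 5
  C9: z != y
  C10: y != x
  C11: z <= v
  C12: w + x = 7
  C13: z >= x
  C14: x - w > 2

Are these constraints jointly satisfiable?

From constraints 8 and 13: z ≥ x and x ≥ 5, so z ≥ 5. From constraints 5 and 11: z ≤ v and v ≤ 3, so z ≤ 3. But 3 < 5, so no value of z works.

Unsatisfiable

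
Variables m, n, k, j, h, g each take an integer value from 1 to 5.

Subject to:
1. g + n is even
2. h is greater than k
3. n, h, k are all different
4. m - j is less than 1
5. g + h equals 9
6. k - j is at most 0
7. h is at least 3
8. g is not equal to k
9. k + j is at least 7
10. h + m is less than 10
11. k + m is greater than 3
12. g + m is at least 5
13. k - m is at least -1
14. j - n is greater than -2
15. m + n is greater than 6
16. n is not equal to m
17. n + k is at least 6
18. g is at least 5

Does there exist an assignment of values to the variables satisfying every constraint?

Satisfiable

One satisfying assignment is m = 3, n = 5, k = 3, j = 5, h = 4, g = 5.
For the less obvious constraints — constraint 4: m - j = -2; constraint 5: g + h = 9; constraint 6: k - j = -2 — and the others hold by inspection.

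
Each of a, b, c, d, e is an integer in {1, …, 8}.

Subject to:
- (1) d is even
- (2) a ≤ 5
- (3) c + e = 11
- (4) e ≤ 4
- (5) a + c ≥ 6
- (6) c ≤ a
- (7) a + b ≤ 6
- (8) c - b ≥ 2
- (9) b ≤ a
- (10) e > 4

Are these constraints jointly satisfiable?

Unsatisfiable

From constraints 2 and 6: c ≤ a ≤ 5. From constraint 4: e ≤ 4. Hence c + e ≤ 9. But constraint 3 requires c + e = 11, and 11 > 9. Contradiction.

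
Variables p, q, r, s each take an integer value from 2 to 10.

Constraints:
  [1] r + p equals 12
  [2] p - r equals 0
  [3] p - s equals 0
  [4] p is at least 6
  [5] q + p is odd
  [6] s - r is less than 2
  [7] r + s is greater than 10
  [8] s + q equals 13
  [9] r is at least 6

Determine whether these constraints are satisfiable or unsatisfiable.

The assignment p = 6, q = 7, r = 6, s = 6 works:
  constraint 1 holds since r + p = 12.
  constraint 2 holds since p - r = 0.
The rest check out directly.

Satisfiable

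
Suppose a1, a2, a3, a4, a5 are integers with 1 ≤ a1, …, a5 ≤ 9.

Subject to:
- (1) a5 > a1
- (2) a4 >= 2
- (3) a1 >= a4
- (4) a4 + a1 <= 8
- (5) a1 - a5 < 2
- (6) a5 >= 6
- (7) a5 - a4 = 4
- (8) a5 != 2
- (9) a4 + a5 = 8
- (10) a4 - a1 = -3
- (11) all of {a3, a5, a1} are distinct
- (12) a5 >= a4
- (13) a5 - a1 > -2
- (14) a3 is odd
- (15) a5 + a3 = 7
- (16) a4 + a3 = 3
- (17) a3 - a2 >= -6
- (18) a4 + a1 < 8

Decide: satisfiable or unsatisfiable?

Satisfiable

The assignment a1 = 5, a2 = 6, a3 = 1, a4 = 2, a5 = 6 works:
  constraint 4 holds since a4 + a1 = 7.
  constraint 5 holds since a1 - a5 = -1.
The rest check out directly.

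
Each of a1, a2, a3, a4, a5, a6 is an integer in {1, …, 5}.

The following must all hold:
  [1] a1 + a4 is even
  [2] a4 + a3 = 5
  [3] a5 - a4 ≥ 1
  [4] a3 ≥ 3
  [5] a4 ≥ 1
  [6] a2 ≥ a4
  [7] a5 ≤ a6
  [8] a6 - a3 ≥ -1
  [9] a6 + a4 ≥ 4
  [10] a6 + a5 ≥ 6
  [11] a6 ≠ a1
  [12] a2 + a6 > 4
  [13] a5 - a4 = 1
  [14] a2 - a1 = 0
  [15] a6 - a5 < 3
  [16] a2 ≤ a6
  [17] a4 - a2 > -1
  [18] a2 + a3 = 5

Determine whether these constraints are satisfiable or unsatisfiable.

Setting (a1, a2, a3, a4, a5, a6) = (1, 1, 4, 1, 2, 4) satisfies everything: constraint 2: a4 + a3 = 5; constraint 3: a5 - a4 = 1, and the others follow.

Satisfiable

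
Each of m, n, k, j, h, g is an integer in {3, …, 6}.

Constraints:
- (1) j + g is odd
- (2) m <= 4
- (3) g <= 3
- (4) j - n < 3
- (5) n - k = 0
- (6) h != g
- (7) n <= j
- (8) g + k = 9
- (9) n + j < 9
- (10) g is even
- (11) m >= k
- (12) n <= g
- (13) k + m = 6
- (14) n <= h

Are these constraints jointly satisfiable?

From constraint 3: g ≤ 3. From constraints 2 and 11: k ≤ m ≤ 4. Hence g + k ≤ 7. But constraint 8 requires g + k = 9, and 9 > 7. Contradiction.

Unsatisfiable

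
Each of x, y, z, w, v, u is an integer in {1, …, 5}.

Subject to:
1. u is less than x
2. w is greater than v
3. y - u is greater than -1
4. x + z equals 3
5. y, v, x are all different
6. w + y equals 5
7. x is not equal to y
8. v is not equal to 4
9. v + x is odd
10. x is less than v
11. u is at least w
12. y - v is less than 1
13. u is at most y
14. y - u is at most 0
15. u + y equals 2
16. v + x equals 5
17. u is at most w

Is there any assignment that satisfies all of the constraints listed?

Unsatisfiable

Constraints 1, 2, 10, and 11 give x < v, v < w, w ≤ u, u < x. Chaining: x < v < w ≤ u < x, which forces x < x — impossible.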